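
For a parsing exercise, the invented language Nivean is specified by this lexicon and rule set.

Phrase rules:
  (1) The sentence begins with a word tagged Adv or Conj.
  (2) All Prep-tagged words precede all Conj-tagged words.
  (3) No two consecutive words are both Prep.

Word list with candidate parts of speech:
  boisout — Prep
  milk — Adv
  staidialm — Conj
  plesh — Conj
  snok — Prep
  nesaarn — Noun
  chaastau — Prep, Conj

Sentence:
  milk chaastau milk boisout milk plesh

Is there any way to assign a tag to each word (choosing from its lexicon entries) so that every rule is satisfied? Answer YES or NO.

YES

Candidates per position — 1:milk {Adv}; 2:chaastau {Prep,Conj}; 3:milk {Adv}; 4:boisout {Prep}; 5:milk {Adv}; 6:plesh {Conj}.
One satisfying assignment: Adv Prep Adv Prep Adv Conj.
Checking: rule 1 ✓; rule 2 ✓; rule 3 ✓.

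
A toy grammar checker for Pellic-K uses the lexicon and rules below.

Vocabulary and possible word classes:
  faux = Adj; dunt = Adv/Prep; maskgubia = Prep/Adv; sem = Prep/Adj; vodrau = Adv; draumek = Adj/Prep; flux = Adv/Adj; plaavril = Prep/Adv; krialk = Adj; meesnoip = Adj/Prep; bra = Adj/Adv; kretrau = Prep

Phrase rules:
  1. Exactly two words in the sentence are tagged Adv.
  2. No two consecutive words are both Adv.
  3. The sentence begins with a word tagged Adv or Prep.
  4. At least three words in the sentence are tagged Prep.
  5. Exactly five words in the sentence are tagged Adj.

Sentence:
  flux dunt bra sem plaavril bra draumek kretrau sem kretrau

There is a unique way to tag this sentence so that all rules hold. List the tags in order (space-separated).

Candidates per position — 1:flux {Adv,Adj}; 2:dunt {Adv,Prep}; 3:bra {Adj,Adv}; 4:sem {Prep,Adj}; 5:plaavril {Prep,Adv}; 6:bra {Adj,Adv}; 7:draumek {Adj,Prep}; 8:kretrau {Prep}; 9:sem {Prep,Adj}; 10:kretrau {Prep}.
Word 1 cannot be Adj — rule 3 would then fail for every completion. It is Adv.
Word 2 cannot be Adv — rule 2 would then fail for every completion. It is Prep.
Word 3 cannot be Adv — rule 5 would then fail for every completion. It is Adj.
Word 4 cannot be Prep — rule 5 would then fail for every completion. It is Adj.
Word 6 cannot be Adv — rule 5 would then fail for every completion. It is Adj.
Word 7 cannot be Prep — rule 5 would then fail for every completion. It is Adj.
Word 9 cannot be Prep — rule 5 would then fail for every completion. It is Adj.
Word 5 cannot be Prep — rule 1 would then fail for every completion. It is Adv.
So the tagging must be: Adv Prep Adj Adj Adv Adj Adj Prep Adj Prep.
Checking: rule 1 ✓; rule 2 ✓; rule 3 ✓; rule 4 ✓; rule 5 ✓.

Adv Prep Adj Adj Adv Adj Adj Prep Adj Prep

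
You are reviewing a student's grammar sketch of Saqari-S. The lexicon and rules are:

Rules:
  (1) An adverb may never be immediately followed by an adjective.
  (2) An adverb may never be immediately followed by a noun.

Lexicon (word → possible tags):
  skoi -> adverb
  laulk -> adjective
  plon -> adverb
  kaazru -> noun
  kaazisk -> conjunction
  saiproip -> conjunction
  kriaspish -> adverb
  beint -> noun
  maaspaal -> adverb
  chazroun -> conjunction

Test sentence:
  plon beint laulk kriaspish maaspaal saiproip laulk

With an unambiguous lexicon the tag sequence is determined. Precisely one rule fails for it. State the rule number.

Fixed tagging: adverb noun adjective adverb adverb conjunction adjective.
Rule check: R1 holds, R2 violated.
Only rule 2 fails.

2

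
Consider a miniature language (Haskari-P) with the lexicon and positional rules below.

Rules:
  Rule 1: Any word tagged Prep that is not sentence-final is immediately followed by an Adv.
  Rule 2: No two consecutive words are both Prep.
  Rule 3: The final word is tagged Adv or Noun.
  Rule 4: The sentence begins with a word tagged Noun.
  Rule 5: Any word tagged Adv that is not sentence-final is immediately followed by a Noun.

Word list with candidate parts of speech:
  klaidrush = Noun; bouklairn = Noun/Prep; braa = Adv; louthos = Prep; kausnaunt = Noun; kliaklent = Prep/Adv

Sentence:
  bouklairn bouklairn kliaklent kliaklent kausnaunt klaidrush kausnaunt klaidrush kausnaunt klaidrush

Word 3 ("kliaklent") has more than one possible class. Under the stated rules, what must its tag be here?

Prep

Candidates per position — 1:bouklairn {Noun,Prep}; 2:bouklairn {Noun,Prep}; 3:kliaklent {Prep,Adv}; 4:kliaklent {Prep,Adv}; 5:kausnaunt {Noun}; 6:klaidrush {Noun}; 7:kausnaunt {Noun}; 8:klaidrush {Noun}; 9:kausnaunt {Noun}; 10:klaidrush {Noun}.
If word 1 were Prep, no tagging could satisfy rule 1; so word 1 is Noun.
If word 3 were Adv, no tagging could satisfy rule 5; so word 3 is Prep.
If word 4 were Prep, no tagging could satisfy rule 1; so word 4 is Adv.
If word 2 were Prep, no tagging could satisfy rule 1; so word 2 is Noun.
That leaves exactly one tagging: Noun Noun Prep Adv Noun Noun Noun Noun Noun Noun.
Check: rule 1 ✓; rule 2 ✓; rule 3 ✓; rule 4 ✓; rule 5 ✓.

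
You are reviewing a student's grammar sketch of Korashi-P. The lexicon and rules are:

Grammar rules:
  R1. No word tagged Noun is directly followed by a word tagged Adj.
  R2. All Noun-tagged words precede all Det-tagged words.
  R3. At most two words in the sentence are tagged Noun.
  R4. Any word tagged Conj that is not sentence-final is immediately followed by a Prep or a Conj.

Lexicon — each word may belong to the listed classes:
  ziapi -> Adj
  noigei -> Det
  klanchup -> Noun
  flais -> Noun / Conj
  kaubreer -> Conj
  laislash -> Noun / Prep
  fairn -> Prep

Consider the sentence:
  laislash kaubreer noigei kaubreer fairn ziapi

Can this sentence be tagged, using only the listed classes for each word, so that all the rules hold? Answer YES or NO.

Candidates per position — 1:laislash {Noun,Prep}; 2:kaubreer {Conj}; 3:noigei {Det}; 4:kaubreer {Conj}; 5:fairn {Prep}; 6:ziapi {Adj}.
Rule 4 cannot be satisfied by any choice of tags from the lexicon.
So there is no consistent tagging.

NO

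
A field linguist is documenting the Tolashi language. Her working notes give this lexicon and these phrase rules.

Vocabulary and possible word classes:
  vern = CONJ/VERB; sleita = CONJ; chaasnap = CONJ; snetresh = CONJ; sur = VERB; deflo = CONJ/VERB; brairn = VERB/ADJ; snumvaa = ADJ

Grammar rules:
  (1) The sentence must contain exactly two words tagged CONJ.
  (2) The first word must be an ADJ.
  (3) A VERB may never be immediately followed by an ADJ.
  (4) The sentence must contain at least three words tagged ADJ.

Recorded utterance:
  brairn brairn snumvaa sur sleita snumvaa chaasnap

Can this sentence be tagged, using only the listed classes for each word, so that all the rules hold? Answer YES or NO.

Candidates per position — 1:brairn {VERB,ADJ}; 2:brairn {VERB,ADJ}; 3:snumvaa {ADJ}; 4:sur {VERB}; 5:sleita {CONJ}; 6:snumvaa {ADJ}; 7:chaasnap {CONJ}.
One satisfying assignment: ADJ ADJ ADJ VERB CONJ ADJ CONJ.
Rule-by-rule: rule 1 ✓; rule 2 ✓; rule 3 ✓; rule 4 ✓.

YES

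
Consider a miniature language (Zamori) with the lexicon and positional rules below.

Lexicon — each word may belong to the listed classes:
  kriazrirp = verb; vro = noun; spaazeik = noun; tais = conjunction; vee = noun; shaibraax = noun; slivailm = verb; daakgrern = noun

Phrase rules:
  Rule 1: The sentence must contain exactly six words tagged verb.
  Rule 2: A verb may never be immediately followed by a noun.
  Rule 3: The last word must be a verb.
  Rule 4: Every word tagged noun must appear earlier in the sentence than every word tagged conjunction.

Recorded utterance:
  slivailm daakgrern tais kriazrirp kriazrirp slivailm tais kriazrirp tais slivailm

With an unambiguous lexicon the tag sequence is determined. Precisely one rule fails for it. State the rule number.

2

Fixed tagging: verb noun conjunction verb verb verb conjunction verb conjunction verb.
Checking each rule: R1 holds, R2 violated, R3 holds, R4 holds.
Only rule 2 fails.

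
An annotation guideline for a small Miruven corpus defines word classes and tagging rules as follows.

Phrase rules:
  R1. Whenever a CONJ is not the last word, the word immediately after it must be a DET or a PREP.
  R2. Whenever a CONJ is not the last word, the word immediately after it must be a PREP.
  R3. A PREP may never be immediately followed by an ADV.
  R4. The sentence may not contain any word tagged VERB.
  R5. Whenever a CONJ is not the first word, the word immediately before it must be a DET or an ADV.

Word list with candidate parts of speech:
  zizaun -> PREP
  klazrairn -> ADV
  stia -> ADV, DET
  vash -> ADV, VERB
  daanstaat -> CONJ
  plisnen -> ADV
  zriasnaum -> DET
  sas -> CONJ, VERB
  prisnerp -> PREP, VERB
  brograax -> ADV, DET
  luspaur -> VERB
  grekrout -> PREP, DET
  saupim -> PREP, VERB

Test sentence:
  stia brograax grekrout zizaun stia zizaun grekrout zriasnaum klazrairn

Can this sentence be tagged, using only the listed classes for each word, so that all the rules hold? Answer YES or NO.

YES

Candidates per position — 1:stia {ADV,DET}; 2:brograax {ADV,DET}; 3:grekrout {PREP,DET}; 4:zizaun {PREP}; 5:stia {ADV,DET}; 6:zizaun {PREP}; 7:grekrout {PREP,DET}; 8:zriasnaum {DET}; 9:klazrairn {ADV}.
One satisfying assignment: ADV ADV DET PREP DET PREP DET DET ADV.
Verifying each rule — rule 1 holds; rule 2 holds; rule 3 holds; rule 4 holds; rule 5 holds.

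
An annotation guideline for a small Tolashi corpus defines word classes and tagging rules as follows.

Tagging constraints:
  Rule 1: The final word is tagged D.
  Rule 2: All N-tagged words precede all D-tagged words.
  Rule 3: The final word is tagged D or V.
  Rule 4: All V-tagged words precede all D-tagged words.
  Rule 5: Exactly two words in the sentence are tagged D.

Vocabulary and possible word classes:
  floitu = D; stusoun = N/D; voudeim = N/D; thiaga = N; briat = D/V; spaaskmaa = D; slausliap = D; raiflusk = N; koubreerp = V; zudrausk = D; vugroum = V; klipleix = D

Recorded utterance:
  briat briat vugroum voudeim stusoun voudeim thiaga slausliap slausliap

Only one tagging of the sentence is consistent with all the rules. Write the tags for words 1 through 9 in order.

V V V N N N N D D

Candidates per position — 1:briat {D,V}; 2:briat {D,V}; 3:vugroum {V}; 4:voudeim {N,D}; 5:stusoun {N,D}; 6:voudeim {N,D}; 7:thiaga {N}; 8:slausliap {D}; 9:slausliap {D}.
If word 1 were D, no tagging could satisfy rule 2; so word 1 is V.
If word 2 were D, no tagging could satisfy rule 2; so word 2 is V.
If word 4 were D, no tagging could satisfy rule 2; so word 4 is N.
If word 5 were D, no tagging could satisfy rule 2; so word 5 is N.
If word 6 were D, no tagging could satisfy rule 2; so word 6 is N.
The only consistent sequence is: V V V N N N N D D.
Verifying each rule — rule 1 ok; rule 2 ok; rule 3 ok; rule 4 ok; rule 5 ok.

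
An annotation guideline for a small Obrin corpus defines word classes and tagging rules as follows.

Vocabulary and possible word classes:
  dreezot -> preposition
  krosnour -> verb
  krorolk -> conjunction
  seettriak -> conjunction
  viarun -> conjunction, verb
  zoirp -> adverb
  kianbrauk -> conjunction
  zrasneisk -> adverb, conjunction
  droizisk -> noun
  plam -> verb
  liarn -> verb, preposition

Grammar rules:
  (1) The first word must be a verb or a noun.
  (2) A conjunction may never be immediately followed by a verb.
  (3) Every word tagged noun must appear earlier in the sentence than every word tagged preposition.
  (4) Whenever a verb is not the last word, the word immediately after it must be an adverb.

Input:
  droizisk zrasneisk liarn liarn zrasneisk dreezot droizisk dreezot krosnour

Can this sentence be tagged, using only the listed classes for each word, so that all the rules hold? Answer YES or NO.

Candidates per position — 1:droizisk {noun}; 2:zrasneisk {adverb,conjunction}; 3:liarn {verb,preposition}; 4:liarn {verb,preposition}; 5:zrasneisk {adverb,conjunction}; 6:dreezot {preposition}; 7:droizisk {noun}; 8:dreezot {preposition}; 9:krosnour {verb}.
Rule 3 cannot be satisfied by any choice of tags from the lexicon.
So there is no consistent tagging.

NO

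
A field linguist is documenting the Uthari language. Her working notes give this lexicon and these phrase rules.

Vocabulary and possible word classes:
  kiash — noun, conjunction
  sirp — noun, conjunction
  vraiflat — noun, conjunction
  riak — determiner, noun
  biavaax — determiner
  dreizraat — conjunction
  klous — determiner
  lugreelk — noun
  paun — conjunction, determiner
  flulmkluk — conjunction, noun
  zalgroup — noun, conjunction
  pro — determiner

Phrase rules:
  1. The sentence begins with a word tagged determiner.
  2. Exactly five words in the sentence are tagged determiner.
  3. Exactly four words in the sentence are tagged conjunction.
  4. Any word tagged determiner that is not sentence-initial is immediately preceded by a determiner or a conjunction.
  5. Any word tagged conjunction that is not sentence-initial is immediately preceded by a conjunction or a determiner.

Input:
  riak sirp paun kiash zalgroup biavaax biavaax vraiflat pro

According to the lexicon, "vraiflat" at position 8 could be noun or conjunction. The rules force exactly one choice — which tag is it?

conjunction

Candidates per position — 1:riak {determiner,noun}; 2:sirp {noun,conjunction}; 3:paun {conjunction,determiner}; 4:kiash {noun,conjunction}; 5:zalgroup {noun,conjunction}; 6:biavaax {determiner}; 7:biavaax {determiner}; 8:vraiflat {noun,conjunction}; 9:pro {determiner}.
At position 1, choosing noun makes rule 1 impossible to satisfy; hence determiner.
At position 3, choosing conjunction makes rule 2 impossible to satisfy; hence determiner.
At position 4, choosing noun makes rule 3 impossible to satisfy; hence conjunction.
At position 5, choosing noun makes rule 3 impossible to satisfy; hence conjunction.
At position 8, choosing noun makes rule 3 impossible to satisfy; hence conjunction.
At position 2, choosing noun makes rule 3 impossible to satisfy; hence conjunction.
The only consistent sequence is: determiner conjunction determiner conjunction conjunction determiner determiner conjunction determiner.
Check: rule 1 holds; rule 2 holds; rule 3 holds; rule 4 holds; rule 5 holds.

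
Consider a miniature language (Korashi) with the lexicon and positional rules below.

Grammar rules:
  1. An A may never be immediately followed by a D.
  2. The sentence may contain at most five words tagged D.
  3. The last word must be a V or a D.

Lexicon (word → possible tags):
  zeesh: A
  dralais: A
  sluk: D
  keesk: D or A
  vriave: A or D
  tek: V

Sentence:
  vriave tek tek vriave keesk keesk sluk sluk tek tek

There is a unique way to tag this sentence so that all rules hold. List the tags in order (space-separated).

A V V D D D D D V V

Candidates per position — 1:vriave {A,D}; 2:tek {V}; 3:tek {V}; 4:vriave {A,D}; 5:keesk {D,A}; 6:keesk {D,A}; 7:sluk {D}; 8:sluk {D}; 9:tek {V}; 10:tek {V}.
At position 4, choosing A makes rule 1 impossible to satisfy; hence D.
At position 5, choosing A makes rule 1 impossible to satisfy; hence D.
At position 6, choosing A makes rule 1 impossible to satisfy; hence D.
At position 1, choosing D makes rule 2 impossible to satisfy; hence A.
The only consistent sequence is: A V V D D D D D V V.
Rule-by-rule: rule 1 satisfied; rule 2 satisfied; rule 3 satisfied.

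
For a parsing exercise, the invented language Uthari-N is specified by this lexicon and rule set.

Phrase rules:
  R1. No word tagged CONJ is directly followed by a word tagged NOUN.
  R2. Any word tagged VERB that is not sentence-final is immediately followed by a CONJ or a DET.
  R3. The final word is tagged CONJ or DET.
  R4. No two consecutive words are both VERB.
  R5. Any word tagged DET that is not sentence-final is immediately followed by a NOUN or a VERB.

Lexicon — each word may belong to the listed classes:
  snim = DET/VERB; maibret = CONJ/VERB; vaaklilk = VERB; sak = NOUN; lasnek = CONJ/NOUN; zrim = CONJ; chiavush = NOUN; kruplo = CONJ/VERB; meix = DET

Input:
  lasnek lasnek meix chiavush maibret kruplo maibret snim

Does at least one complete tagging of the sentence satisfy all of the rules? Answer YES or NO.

YES

Candidates per position — 1:lasnek {CONJ,NOUN}; 2:lasnek {CONJ,NOUN}; 3:meix {DET}; 4:chiavush {NOUN}; 5:maibret {CONJ,VERB}; 6:kruplo {CONJ,VERB}; 7:maibret {CONJ,VERB}; 8:snim {DET,VERB}.
One satisfying assignment: CONJ CONJ DET NOUN VERB CONJ VERB DET.
Verifying each rule — rule 1 ok; rule 2 ok; rule 3 ok; rule 4 ok; rule 5 ok.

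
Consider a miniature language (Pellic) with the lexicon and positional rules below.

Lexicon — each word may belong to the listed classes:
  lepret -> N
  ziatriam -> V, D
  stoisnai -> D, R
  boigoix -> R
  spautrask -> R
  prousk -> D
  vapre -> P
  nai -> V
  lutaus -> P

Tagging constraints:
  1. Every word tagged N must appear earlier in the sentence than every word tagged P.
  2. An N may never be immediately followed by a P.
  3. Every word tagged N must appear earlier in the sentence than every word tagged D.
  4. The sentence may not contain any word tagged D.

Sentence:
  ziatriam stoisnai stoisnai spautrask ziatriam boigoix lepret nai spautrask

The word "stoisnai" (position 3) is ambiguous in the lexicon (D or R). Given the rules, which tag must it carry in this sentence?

R

Candidates per position — 1:ziatriam {V,D}; 2:stoisnai {D,R}; 3:stoisnai {D,R}; 4:spautrask {R}; 5:ziatriam {V,D}; 6:boigoix {R}; 7:lepret {N}; 8:nai {V}; 9:spautrask {R}.
Position 1: tagging it D would leave rule 3 unsatisfiable, so it must be V.
Position 2: tagging it D would leave rule 3 unsatisfiable, so it must be R.
Position 3: tagging it D would leave rule 3 unsatisfiable, so it must be R.
Position 5: tagging it D would leave rule 3 unsatisfiable, so it must be V.
The only consistent sequence is: V R R R V R N V R.
Check: rule 1 ✓; rule 2 ✓; rule 3 ✓; rule 4 ✓.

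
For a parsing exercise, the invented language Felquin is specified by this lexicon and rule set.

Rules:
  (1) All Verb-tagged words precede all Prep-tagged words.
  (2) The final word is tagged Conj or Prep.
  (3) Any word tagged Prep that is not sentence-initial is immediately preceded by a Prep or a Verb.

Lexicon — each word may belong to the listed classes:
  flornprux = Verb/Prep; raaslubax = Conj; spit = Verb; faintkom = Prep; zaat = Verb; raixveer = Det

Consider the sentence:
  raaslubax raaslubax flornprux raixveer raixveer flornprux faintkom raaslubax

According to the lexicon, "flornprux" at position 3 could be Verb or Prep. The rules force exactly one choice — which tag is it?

Candidates per position — 1:raaslubax {Conj}; 2:raaslubax {Conj}; 3:flornprux {Verb,Prep}; 4:raixveer {Det}; 5:raixveer {Det}; 6:flornprux {Verb,Prep}; 7:faintkom {Prep}; 8:raaslubax {Conj}.
If word 3 were Prep, no tagging could satisfy rule 3; so word 3 is Verb.
If word 6 were Prep, no tagging could satisfy rule 3; so word 6 is Verb.
The unique satisfying tagging is: Conj Conj Verb Det Det Verb Prep Conj.
Rule-by-rule: rule 1 ok; rule 2 ok; rule 3 ok.

Verb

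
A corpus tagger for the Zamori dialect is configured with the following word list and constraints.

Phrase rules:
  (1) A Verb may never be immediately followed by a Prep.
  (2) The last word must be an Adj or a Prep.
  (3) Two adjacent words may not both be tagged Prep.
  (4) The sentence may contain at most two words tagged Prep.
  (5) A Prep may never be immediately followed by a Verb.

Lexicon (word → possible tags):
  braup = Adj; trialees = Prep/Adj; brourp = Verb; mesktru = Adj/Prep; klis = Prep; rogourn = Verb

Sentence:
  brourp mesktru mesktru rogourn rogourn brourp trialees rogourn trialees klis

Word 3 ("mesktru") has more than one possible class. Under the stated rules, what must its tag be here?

Adj

Candidates per position — 1:brourp {Verb}; 2:mesktru {Adj,Prep}; 3:mesktru {Adj,Prep}; 4:rogourn {Verb}; 5:rogourn {Verb}; 6:brourp {Verb}; 7:trialees {Prep,Adj}; 8:rogourn {Verb}; 9:trialees {Prep,Adj}; 10:klis {Prep}.
Position 2: Prep is ruled out by rule 1; that leaves Adj.
Position 3: Prep is ruled out by rule 5; that leaves Adj.
Position 7: Prep is ruled out by rule 1; that leaves Adj.
Position 9: Prep is ruled out by rule 1; that leaves Adj.
The only consistent sequence is: Verb Adj Adj Verb Verb Verb Adj Verb Adj Prep.
Checking: rule 1 ok; rule 2 ok; rule 3 ok; rule 4 ok; rule 5 ok.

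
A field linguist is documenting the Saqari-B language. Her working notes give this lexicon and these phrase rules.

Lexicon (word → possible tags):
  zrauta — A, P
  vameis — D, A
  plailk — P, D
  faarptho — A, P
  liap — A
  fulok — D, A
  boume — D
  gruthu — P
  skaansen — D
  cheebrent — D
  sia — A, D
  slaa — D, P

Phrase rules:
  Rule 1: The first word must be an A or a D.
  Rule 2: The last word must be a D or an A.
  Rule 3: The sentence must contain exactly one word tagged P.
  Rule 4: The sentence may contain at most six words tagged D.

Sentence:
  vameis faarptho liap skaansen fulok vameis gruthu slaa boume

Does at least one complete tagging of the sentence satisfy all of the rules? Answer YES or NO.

Candidates per position — 1:vameis {D,A}; 2:faarptho {A,P}; 3:liap {A}; 4:skaansen {D}; 5:fulok {D,A}; 6:vameis {D,A}; 7:gruthu {P}; 8:slaa {D,P}; 9:boume {D}.
One satisfying assignment: D A A D D D P D D.
Check: rule 1 satisfied; rule 2 satisfied; rule 3 satisfied; rule 4 satisfied.

YES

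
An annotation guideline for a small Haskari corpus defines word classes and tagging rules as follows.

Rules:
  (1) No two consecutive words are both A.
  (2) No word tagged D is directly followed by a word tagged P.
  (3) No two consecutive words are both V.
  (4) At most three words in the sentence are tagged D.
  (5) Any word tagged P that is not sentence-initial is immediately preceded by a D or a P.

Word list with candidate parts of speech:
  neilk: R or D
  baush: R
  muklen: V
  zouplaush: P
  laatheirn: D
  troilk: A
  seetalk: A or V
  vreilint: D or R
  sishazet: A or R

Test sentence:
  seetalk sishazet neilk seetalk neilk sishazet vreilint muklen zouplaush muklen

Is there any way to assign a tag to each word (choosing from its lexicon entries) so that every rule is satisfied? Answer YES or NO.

Candidates per position — 1:seetalk {A,V}; 2:sishazet {A,R}; 3:neilk {R,D}; 4:seetalk {A,V}; 5:neilk {R,D}; 6:sishazet {A,R}; 7:vreilint {D,R}; 8:muklen {V}; 9:zouplaush {P}; 10:muklen {V}.
Rule 5 cannot be satisfied by any choice of tags from the lexicon.
So there is no consistent tagging.

NO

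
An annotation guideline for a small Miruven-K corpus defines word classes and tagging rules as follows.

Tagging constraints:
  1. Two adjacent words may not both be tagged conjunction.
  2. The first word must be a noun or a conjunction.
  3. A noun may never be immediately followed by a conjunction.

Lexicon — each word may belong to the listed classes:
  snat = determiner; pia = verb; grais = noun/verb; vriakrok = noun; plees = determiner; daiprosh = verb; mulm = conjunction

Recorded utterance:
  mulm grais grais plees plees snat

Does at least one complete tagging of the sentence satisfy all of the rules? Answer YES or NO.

Candidates per position — 1:mulm {conjunction}; 2:grais {noun,verb}; 3:grais {noun,verb}; 4:plees {determiner}; 5:plees {determiner}; 6:snat {determiner}.
One satisfying assignment: conjunction verb verb determiner determiner determiner.
Verifying each rule — rule 1 satisfied; rule 2 satisfied; rule 3 satisfied.

YES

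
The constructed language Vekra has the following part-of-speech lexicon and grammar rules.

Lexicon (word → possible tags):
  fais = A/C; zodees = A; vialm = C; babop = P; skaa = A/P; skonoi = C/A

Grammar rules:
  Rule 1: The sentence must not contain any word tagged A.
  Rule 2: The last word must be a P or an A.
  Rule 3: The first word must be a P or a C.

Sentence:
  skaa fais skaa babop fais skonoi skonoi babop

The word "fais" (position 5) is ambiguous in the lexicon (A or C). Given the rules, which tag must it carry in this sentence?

C

Candidates per position — 1:skaa {A,P}; 2:fais {A,C}; 3:skaa {A,P}; 4:babop {P}; 5:fais {A,C}; 6:skonoi {C,A}; 7:skonoi {C,A}; 8:babop {P}.
Position 1: A is ruled out by rule 1; that leaves P.
Position 2: A is ruled out by rule 1; that leaves C.
Position 3: A is ruled out by rule 1; that leaves P.
Position 5: A is ruled out by rule 1; that leaves C.
Position 6: A is ruled out by rule 1; that leaves C.
Position 7: A is ruled out by rule 1; that leaves C.
That leaves exactly one tagging: P C P P C C C P.
Check: rule 1 holds; rule 2 holds; rule 3 holds.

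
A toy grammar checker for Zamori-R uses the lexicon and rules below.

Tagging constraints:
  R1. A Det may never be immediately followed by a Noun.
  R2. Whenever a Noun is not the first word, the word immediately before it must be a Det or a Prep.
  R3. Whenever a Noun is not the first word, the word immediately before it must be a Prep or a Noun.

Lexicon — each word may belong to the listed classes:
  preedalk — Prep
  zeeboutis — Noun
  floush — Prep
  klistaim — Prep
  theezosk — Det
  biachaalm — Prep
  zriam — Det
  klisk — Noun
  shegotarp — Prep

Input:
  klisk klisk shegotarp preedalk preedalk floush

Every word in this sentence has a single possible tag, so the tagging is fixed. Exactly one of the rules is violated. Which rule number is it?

Fixed tagging: Noun Noun Prep Prep Prep Prep.
Applying the rules: R1 ok, R2 fails, R3 ok.
Only rule 2 fails.

2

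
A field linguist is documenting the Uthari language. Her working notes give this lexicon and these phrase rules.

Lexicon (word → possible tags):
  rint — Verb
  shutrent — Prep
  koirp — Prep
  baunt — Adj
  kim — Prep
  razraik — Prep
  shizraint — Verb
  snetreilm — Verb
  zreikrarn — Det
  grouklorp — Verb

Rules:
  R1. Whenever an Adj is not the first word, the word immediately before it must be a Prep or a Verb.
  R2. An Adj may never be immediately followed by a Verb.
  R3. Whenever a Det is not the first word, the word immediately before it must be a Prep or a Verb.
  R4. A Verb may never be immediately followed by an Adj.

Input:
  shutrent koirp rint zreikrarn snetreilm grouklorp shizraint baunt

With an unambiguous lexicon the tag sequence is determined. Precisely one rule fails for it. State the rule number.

4

Fixed tagging: Prep Prep Verb Det Verb Verb Verb Adj.
Rule check: R1 holds, R2 holds, R3 holds, R4 violated.
Only rule 4 fails.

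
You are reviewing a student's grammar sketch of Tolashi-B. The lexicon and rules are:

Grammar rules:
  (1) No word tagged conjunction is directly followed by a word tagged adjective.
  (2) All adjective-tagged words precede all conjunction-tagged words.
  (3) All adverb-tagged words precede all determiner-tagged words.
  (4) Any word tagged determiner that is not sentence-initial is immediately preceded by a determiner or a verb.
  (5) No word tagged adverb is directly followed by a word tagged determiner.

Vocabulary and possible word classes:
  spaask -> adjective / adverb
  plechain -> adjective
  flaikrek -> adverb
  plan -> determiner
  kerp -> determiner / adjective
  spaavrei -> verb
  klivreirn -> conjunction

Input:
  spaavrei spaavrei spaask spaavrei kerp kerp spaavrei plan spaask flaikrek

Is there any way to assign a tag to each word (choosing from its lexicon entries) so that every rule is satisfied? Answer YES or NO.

Candidates per position — 1:spaavrei {verb}; 2:spaavrei {verb}; 3:spaask {adjective,adverb}; 4:spaavrei {verb}; 5:kerp {determiner,adjective}; 6:kerp {determiner,adjective}; 7:spaavrei {verb}; 8:plan {determiner}; 9:spaask {adjective,adverb}; 10:flaikrek {adverb}.
Rule 3 cannot be satisfied by any choice of tags from the lexicon.
So there is no consistent tagging.

NO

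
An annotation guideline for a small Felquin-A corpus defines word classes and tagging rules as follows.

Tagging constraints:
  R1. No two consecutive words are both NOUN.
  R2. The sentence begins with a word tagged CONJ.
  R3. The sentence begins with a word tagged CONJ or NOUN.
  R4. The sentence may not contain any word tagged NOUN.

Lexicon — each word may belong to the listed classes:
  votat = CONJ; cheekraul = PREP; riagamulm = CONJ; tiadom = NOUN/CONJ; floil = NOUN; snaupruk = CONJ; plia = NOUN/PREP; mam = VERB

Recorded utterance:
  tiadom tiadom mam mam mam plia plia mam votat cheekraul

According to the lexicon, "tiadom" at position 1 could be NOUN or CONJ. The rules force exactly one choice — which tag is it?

CONJ

Candidates per position — 1:tiadom {NOUN,CONJ}; 2:tiadom {NOUN,CONJ}; 3:mam {VERB}; 4:mam {VERB}; 5:mam {VERB}; 6:plia {NOUN,PREP}; 7:plia {NOUN,PREP}; 8:mam {VERB}; 9:votat {CONJ}; 10:cheekraul {PREP}.
Word 1 cannot be NOUN — rule 2 would then fail for every completion. It is CONJ.
Word 2 cannot be NOUN — rule 4 would then fail for every completion. It is CONJ.
Word 6 cannot be NOUN — rule 4 would then fail for every completion. It is PREP.
Word 7 cannot be NOUN — rule 4 would then fail for every completion. It is PREP.
So the tagging must be: CONJ CONJ VERB VERB VERB PREP PREP VERB CONJ PREP.
Verifying each rule — rule 1 ok; rule 2 ok; rule 3 ok; rule 4 ok.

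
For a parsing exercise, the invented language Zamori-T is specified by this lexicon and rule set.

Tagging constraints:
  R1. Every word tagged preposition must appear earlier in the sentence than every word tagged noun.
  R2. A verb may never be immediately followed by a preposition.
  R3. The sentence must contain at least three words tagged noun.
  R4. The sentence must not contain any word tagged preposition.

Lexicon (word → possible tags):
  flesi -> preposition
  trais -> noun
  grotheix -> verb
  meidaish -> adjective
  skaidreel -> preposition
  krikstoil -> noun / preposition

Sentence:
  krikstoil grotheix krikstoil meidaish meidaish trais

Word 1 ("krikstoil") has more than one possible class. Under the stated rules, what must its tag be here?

Candidates per position — 1:krikstoil {noun,preposition}; 2:grotheix {verb}; 3:krikstoil {noun,preposition}; 4:meidaish {adjective}; 5:meidaish {adjective}; 6:trais {noun}.
Position 1: preposition is ruled out by rule 3; that leaves noun.
Position 3: preposition is ruled out by rule 1; that leaves noun.
The unique satisfying tagging is: noun verb noun adjective adjective noun.
Checking: rule 1 holds; rule 2 holds; rule 3 holds; rule 4 holds.

noun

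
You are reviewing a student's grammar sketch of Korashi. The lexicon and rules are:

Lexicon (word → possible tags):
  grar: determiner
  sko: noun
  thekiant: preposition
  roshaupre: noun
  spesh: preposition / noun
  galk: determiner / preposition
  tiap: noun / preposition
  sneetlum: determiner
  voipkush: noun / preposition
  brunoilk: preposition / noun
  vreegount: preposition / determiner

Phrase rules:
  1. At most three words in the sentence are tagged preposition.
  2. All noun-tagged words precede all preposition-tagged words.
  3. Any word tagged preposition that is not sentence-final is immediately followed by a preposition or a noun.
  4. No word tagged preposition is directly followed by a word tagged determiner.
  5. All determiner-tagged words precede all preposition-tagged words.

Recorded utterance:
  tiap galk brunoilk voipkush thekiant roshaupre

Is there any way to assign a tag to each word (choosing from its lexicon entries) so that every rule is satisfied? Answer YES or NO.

Candidates per position — 1:tiap {noun,preposition}; 2:galk {determiner,preposition}; 3:brunoilk {preposition,noun}; 4:voipkush {noun,preposition}; 5:thekiant {preposition}; 6:roshaupre {noun}.
Rule 2 cannot be satisfied by any choice of tags from the lexicon.
So there is no consistent tagging.

NO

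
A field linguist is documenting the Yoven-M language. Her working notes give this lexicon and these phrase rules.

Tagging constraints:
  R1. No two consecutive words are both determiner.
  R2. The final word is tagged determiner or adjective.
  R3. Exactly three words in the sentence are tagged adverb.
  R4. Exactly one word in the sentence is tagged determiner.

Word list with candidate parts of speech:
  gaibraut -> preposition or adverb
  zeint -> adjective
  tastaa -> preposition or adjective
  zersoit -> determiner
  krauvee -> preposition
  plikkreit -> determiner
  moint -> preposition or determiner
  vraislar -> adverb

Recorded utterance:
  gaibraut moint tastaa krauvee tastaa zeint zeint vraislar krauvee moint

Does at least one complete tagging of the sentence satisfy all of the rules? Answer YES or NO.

Candidates per position — 1:gaibraut {preposition,adverb}; 2:moint {preposition,determiner}; 3:tastaa {preposition,adjective}; 4:krauvee {preposition}; 5:tastaa {preposition,adjective}; 6:zeint {adjective}; 7:zeint {adjective}; 8:vraislar {adverb}; 9:krauvee {preposition}; 10:moint {preposition,determiner}.
Rule 3 cannot be satisfied by any choice of tags from the lexicon.
So there is no consistent tagging.

NO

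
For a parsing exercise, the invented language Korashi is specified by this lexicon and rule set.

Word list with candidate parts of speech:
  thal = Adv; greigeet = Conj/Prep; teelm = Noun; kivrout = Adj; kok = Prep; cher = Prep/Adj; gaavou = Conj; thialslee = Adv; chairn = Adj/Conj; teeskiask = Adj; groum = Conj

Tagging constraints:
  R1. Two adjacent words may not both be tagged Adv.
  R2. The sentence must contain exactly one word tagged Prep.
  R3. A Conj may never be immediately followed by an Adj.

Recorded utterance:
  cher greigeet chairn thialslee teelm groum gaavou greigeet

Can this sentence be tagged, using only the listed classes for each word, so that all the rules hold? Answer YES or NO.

YES

Candidates per position — 1:cher {Prep,Adj}; 2:greigeet {Conj,Prep}; 3:chairn {Adj,Conj}; 4:thialslee {Adv}; 5:teelm {Noun}; 6:groum {Conj}; 7:gaavou {Conj}; 8:greigeet {Conj,Prep}.
One satisfying assignment: Adj Conj Conj Adv Noun Conj Conj Prep.
Checking: rule 1 satisfied; rule 2 satisfied; rule 3 satisfied.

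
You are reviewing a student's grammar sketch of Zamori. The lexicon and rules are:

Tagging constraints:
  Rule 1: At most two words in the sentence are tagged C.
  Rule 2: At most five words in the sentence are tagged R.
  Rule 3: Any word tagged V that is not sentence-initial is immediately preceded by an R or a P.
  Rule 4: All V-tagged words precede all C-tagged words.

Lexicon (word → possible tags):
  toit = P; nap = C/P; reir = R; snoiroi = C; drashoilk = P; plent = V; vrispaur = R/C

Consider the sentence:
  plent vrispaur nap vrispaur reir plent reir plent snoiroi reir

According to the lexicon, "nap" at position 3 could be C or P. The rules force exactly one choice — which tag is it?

Candidates per position — 1:plent {V}; 2:vrispaur {R,C}; 3:nap {C,P}; 4:vrispaur {R,C}; 5:reir {R}; 6:plent {V}; 7:reir {R}; 8:plent {V}; 9:snoiroi {C}; 10:reir {R}.
Word 2 cannot be C — rule 4 would then fail for every completion. It is R.
Word 3 cannot be C — rule 4 would then fail for every completion. It is P.
Word 4 cannot be C — rule 4 would then fail for every completion. It is R.
So the tagging must be: V R P R R V R V C R.
Check: rule 1 ok; rule 2 ok; rule 3 ok; rule 4 ok.

P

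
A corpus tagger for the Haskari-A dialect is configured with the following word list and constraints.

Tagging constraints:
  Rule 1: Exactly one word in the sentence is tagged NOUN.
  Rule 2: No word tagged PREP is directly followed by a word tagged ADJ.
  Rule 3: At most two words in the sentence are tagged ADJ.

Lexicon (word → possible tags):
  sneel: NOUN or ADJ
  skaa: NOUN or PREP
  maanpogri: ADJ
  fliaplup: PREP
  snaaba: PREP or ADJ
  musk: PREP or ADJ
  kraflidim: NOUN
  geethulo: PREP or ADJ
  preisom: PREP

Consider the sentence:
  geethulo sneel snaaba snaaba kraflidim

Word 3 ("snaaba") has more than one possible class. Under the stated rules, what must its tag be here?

Candidates per position — 1:geethulo {PREP,ADJ}; 2:sneel {NOUN,ADJ}; 3:snaaba {PREP,ADJ}; 4:snaaba {PREP,ADJ}; 5:kraflidim {NOUN}.
Position 2: NOUN is ruled out by rule 1; that leaves ADJ.
Position 1: PREP is ruled out by rule 2; that leaves ADJ.
Position 3: ADJ is ruled out by rule 3; that leaves PREP.
Position 4: ADJ is ruled out by rule 2; that leaves PREP.
The unique satisfying tagging is: ADJ ADJ PREP PREP NOUN.
Rule-by-rule: rule 1 holds; rule 2 holds; rule 3 holds.

PREP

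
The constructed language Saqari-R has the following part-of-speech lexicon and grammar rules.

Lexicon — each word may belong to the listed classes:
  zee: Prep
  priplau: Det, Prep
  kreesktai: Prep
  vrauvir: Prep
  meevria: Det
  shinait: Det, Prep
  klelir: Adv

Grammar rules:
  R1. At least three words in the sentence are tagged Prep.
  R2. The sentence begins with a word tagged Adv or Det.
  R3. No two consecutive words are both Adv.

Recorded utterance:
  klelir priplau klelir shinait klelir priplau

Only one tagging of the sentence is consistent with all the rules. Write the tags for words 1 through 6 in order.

Candidates per position — 1:klelir {Adv}; 2:priplau {Det,Prep}; 3:klelir {Adv}; 4:shinait {Det,Prep}; 5:klelir {Adv}; 6:priplau {Det,Prep}.
If word 2 were Det, no tagging could satisfy rule 1; so word 2 is Prep.
If word 4 were Det, no tagging could satisfy rule 1; so word 4 is Prep.
If word 6 were Det, no tagging could satisfy rule 1; so word 6 is Prep.
The unique satisfying tagging is: Adv Prep Adv Prep Adv Prep.
Checking: rule 1 ok; rule 2 ok; rule 3 ok.

Adv Prep Adv Prep Adv Prep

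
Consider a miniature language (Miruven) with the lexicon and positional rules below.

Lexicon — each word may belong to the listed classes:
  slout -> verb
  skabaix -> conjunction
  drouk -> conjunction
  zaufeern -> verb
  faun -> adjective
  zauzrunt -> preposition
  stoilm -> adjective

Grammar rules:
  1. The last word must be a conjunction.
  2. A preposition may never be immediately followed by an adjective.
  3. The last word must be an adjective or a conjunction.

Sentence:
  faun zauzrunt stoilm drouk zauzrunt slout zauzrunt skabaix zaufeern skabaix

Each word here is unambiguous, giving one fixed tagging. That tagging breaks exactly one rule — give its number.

2

Fixed tagging: adjective preposition adjective conjunction preposition verb preposition conjunction verb conjunction.
Checking each rule: R1 ok, R2 fails, R3 ok.
Only rule 2 fails.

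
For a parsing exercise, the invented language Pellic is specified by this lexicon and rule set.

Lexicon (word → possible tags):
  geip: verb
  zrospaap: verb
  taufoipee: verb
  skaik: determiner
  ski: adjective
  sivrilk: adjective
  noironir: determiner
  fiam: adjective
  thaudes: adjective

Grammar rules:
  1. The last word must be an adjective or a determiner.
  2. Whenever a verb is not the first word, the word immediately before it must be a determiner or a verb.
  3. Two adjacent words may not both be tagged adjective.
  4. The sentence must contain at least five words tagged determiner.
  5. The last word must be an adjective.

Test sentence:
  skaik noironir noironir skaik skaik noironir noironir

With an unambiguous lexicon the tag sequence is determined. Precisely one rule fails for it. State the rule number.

Fixed tagging: determiner determiner determiner determiner determiner determiner determiner.
Rule check: R1 ok, R2 ok, R3 ok, R4 ok, R5 fails.
Only rule 5 fails.

5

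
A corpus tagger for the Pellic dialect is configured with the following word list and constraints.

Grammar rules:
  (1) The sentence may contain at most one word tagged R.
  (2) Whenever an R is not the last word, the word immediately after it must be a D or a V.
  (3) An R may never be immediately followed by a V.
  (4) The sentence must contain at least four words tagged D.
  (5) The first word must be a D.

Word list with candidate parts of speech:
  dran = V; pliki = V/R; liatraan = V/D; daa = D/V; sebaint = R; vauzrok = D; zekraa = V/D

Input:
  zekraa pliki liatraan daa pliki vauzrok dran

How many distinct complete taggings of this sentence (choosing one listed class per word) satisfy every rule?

Candidates per position — 1:zekraa {V,D}; 2:pliki {V,R}; 3:liatraan {V,D}; 4:daa {D,V}; 5:pliki {V,R}; 6:vauzrok {D}; 7:dran {V}.
There are 32 candidate sequences in total.
The sequences that satisfy every rule: D V D D V D V; D V D D R D V; D R D D V D V.
Count = 3.

3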